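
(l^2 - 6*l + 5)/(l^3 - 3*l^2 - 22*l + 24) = (l - 5)/(l^2 - 2*l - 24)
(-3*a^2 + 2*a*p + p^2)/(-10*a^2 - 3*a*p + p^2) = (3*a^2 - 2*a*p - p^2)/(10*a^2 + 3*a*p - p^2)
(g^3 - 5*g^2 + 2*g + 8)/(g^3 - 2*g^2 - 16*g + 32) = (g + 1)/(g + 4)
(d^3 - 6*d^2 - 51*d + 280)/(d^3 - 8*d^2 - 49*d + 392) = (d - 5)/(d - 7)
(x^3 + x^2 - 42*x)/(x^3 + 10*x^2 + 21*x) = (x - 6)/(x + 3)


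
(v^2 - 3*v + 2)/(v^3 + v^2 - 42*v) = (v^2 - 3*v + 2)/(v*(v^2 + v - 42))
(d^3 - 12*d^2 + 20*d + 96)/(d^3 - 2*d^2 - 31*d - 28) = (-d^3 + 12*d^2 - 20*d - 96)/(-d^3 + 2*d^2 + 31*d + 28)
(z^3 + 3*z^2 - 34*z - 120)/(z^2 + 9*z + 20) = z - 6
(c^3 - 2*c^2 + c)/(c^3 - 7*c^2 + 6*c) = (c - 1)/(c - 6)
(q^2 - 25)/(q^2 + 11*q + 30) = (q - 5)/(q + 6)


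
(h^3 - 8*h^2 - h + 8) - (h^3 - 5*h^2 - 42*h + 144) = -3*h^2 + 41*h - 136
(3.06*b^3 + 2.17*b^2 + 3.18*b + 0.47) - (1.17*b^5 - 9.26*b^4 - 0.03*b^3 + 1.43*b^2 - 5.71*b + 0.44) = -1.17*b^5 + 9.26*b^4 + 3.09*b^3 + 0.74*b^2 + 8.89*b + 0.03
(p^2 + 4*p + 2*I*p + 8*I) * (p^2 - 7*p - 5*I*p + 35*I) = p^4 - 3*p^3 - 3*I*p^3 - 18*p^2 + 9*I*p^2 - 30*p + 84*I*p - 280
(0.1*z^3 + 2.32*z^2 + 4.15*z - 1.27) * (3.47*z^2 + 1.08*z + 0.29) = 0.347*z^5 + 8.1584*z^4 + 16.9351*z^3 + 0.7479*z^2 - 0.1681*z - 0.3683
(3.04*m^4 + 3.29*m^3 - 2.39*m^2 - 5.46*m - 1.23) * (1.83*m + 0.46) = 5.5632*m^5 + 7.4191*m^4 - 2.8603*m^3 - 11.0912*m^2 - 4.7625*m - 0.5658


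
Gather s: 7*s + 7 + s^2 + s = s^2 + 8*s + 7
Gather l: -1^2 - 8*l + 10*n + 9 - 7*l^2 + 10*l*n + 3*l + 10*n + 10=-7*l^2 + l*(10*n - 5) + 20*n + 18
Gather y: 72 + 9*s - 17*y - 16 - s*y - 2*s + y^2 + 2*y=7*s + y^2 + y*(-s - 15) + 56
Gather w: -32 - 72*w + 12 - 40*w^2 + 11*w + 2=-40*w^2 - 61*w - 18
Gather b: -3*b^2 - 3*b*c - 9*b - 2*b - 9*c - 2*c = -3*b^2 + b*(-3*c - 11) - 11*c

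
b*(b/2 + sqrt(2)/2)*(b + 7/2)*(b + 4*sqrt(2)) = b^4/2 + 7*b^3/4 + 5*sqrt(2)*b^3/2 + 4*b^2 + 35*sqrt(2)*b^2/4 + 14*b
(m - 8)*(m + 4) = m^2 - 4*m - 32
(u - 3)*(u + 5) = u^2 + 2*u - 15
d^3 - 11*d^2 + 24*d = d*(d - 8)*(d - 3)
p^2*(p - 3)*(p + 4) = p^4 + p^3 - 12*p^2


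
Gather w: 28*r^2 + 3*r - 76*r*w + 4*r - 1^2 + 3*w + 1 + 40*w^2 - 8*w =28*r^2 + 7*r + 40*w^2 + w*(-76*r - 5)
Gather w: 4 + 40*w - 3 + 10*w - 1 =50*w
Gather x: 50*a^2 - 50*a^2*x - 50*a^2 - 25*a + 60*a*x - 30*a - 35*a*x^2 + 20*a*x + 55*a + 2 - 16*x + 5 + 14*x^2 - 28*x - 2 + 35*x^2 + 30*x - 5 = x^2*(49 - 35*a) + x*(-50*a^2 + 80*a - 14)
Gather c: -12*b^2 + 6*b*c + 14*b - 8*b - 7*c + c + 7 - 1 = -12*b^2 + 6*b + c*(6*b - 6) + 6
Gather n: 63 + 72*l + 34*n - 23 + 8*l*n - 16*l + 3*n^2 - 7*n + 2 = 56*l + 3*n^2 + n*(8*l + 27) + 42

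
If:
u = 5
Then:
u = 5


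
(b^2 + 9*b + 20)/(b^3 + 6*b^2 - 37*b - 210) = (b + 4)/(b^2 + b - 42)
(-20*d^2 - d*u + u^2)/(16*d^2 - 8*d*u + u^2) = (-20*d^2 - d*u + u^2)/(16*d^2 - 8*d*u + u^2)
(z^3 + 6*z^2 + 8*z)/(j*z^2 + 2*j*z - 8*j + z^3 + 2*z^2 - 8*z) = z*(z + 2)/(j*z - 2*j + z^2 - 2*z)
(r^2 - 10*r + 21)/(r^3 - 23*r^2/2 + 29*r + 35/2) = 2*(r - 3)/(2*r^2 - 9*r - 5)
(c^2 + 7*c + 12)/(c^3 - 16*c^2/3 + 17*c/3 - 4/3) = 3*(c^2 + 7*c + 12)/(3*c^3 - 16*c^2 + 17*c - 4)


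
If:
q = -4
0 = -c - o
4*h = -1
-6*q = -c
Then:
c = -24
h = -1/4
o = 24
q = -4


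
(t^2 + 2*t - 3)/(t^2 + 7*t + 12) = (t - 1)/(t + 4)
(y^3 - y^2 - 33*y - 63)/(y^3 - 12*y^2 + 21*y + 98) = (y^2 + 6*y + 9)/(y^2 - 5*y - 14)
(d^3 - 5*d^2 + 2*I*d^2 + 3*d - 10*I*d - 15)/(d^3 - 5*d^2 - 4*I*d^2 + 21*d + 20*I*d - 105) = (d - I)/(d - 7*I)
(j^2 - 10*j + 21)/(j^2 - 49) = (j - 3)/(j + 7)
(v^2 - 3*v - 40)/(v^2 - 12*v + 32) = (v + 5)/(v - 4)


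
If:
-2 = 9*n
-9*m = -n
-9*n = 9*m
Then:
No Solution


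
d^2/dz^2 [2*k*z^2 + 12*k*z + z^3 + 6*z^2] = 4*k + 6*z + 12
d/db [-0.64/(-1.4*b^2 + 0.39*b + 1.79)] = (0.2496 - 1.792*b)/(-1.4*b^2 + 0.39*b + 1.79)^2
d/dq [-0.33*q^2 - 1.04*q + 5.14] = -0.66*q - 1.04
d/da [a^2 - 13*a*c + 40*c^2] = 2*a - 13*c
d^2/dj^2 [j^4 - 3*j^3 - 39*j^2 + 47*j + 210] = 12*j^2 - 18*j - 78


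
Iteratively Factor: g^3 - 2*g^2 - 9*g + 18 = (g - 2)*(g^2 - 9) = (g - 3)*(g - 2)*(g + 3)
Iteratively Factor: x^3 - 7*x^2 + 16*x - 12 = (x - 2)*(x^2 - 5*x + 6) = (x - 3)*(x - 2)*(x - 2)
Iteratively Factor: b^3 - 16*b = (b - 4)*(b^2 + 4*b) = b*(b - 4)*(b + 4)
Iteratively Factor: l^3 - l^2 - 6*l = (l + 2)*(l^2 - 3*l) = l*(l + 2)*(l - 3)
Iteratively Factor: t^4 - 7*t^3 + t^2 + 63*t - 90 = (t - 5)*(t^3 - 2*t^2 - 9*t + 18) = (t - 5)*(t + 3)*(t^2 - 5*t + 6) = (t - 5)*(t - 2)*(t + 3)*(t - 3)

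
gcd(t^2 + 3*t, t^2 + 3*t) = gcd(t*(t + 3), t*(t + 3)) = t^2 + 3*t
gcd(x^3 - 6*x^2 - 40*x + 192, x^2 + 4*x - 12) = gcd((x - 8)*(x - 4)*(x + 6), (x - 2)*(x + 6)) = x + 6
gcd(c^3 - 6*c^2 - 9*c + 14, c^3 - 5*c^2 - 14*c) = c^2 - 5*c - 14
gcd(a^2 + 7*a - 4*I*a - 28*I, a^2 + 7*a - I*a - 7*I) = a + 7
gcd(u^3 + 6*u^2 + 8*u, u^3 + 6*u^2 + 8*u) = u^3 + 6*u^2 + 8*u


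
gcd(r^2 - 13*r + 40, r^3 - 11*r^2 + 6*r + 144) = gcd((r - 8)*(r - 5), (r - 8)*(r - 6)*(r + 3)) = r - 8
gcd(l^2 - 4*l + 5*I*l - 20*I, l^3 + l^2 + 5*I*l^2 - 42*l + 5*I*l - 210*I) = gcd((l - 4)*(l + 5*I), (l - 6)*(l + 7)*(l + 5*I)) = l + 5*I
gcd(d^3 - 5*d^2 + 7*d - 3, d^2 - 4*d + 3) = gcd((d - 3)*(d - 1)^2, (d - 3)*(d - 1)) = d^2 - 4*d + 3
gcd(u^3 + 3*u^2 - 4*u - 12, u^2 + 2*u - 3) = u + 3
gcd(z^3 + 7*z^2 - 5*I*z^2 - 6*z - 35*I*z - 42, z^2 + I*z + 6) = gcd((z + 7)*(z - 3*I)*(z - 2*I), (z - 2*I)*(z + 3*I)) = z - 2*I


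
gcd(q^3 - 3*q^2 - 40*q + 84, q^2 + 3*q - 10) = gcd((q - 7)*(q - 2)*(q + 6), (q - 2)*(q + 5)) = q - 2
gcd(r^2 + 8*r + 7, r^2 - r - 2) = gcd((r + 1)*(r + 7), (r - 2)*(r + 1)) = r + 1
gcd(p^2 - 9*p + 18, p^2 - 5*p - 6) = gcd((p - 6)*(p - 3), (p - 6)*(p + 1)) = p - 6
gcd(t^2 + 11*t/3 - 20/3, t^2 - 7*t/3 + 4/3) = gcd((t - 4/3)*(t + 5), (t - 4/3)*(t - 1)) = t - 4/3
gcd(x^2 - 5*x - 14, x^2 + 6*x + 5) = 1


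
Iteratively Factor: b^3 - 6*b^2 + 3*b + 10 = (b + 1)*(b^2 - 7*b + 10) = (b - 5)*(b + 1)*(b - 2)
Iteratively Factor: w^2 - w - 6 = (w + 2)*(w - 3)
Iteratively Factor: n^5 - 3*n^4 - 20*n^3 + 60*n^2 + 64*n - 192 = (n - 3)*(n^4 - 20*n^2 + 64) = (n - 4)*(n - 3)*(n^3 + 4*n^2 - 4*n - 16) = (n - 4)*(n - 3)*(n + 2)*(n^2 + 2*n - 8) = (n - 4)*(n - 3)*(n + 2)*(n + 4)*(n - 2)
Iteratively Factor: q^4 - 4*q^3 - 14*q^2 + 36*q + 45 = (q - 3)*(q^3 - q^2 - 17*q - 15) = (q - 3)*(q + 3)*(q^2 - 4*q - 5) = (q - 5)*(q - 3)*(q + 3)*(q + 1)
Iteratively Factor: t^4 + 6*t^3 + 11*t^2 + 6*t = (t + 1)*(t^3 + 5*t^2 + 6*t) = (t + 1)*(t + 2)*(t^2 + 3*t) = (t + 1)*(t + 2)*(t + 3)*(t)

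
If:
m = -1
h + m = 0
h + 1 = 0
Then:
No Solution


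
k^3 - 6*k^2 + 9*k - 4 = (k - 4)*(k - 1)^2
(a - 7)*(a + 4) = a^2 - 3*a - 28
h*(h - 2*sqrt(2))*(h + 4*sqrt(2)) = h^3 + 2*sqrt(2)*h^2 - 16*h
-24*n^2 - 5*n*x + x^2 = (-8*n + x)*(3*n + x)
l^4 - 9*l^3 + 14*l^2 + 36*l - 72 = (l - 6)*(l - 3)*(l - 2)*(l + 2)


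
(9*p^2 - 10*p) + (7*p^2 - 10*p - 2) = 16*p^2 - 20*p - 2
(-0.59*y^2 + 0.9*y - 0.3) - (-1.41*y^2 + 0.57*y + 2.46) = 0.82*y^2 + 0.33*y - 2.76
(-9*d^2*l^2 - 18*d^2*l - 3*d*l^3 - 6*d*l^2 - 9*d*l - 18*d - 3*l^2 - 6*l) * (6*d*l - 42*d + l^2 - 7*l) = -54*d^3*l^3 + 270*d^3*l^2 + 756*d^3*l - 27*d^2*l^4 + 135*d^2*l^3 + 324*d^2*l^2 + 270*d^2*l + 756*d^2 - 3*d*l^5 + 15*d*l^4 + 15*d*l^3 + 135*d*l^2 + 378*d*l - 3*l^4 + 15*l^3 + 42*l^2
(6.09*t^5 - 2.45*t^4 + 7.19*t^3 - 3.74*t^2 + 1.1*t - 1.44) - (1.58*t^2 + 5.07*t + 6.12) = 6.09*t^5 - 2.45*t^4 + 7.19*t^3 - 5.32*t^2 - 3.97*t - 7.56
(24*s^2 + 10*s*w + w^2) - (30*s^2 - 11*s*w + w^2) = -6*s^2 + 21*s*w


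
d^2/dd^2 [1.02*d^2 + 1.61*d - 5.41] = 2.04000000000000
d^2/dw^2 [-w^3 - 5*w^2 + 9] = -6*w - 10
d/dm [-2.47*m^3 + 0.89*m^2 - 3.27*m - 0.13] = -7.41*m^2 + 1.78*m - 3.27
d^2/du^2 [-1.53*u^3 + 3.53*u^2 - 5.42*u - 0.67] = 7.06 - 9.18*u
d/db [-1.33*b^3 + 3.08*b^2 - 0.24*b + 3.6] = -3.99*b^2 + 6.16*b - 0.24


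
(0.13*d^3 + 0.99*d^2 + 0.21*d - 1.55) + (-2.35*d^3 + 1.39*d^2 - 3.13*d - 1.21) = -2.22*d^3 + 2.38*d^2 - 2.92*d - 2.76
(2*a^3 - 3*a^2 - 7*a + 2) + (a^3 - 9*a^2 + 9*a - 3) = 3*a^3 - 12*a^2 + 2*a - 1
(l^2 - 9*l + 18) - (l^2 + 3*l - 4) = 22 - 12*l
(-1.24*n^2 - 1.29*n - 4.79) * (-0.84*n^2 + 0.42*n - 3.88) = 1.0416*n^4 + 0.5628*n^3 + 8.293*n^2 + 2.9934*n + 18.5852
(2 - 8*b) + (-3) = -8*b - 1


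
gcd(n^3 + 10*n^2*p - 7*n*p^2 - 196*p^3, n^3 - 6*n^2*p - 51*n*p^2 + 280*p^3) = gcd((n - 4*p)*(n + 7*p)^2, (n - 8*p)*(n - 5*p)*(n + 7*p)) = n + 7*p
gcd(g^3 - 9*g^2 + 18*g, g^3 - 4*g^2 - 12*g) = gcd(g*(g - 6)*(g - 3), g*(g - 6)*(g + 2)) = g^2 - 6*g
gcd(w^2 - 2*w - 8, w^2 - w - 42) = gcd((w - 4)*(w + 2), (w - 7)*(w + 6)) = 1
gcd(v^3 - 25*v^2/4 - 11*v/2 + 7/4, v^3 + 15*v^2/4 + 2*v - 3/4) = v^2 + 3*v/4 - 1/4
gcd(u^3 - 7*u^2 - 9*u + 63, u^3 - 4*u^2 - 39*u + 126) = u^2 - 10*u + 21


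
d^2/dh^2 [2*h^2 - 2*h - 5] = 4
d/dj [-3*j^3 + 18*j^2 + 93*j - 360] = -9*j^2 + 36*j + 93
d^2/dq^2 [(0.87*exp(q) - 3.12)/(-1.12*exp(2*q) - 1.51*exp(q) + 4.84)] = (-1.091328*exp(4*q) + 17.126256*exp(3*q) - 12.466944*exp(2*q) + 68.407188*exp(q) + 2.421936)*exp(q)/(1.404928*exp(6*q) + 5.682432*exp(5*q) - 10.552752*exp(4*q) - 45.669497*exp(3*q) + 45.602964*exp(2*q) + 106.117968*exp(q) - 113.379904)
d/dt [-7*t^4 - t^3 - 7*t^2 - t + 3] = -28*t^3 - 3*t^2 - 14*t - 1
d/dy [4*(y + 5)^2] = 8*y + 40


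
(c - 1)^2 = c^2 - 2*c + 1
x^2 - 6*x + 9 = (x - 3)^2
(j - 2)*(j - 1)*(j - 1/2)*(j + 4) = j^4 + j^3/2 - 21*j^2/2 + 13*j - 4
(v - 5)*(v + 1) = v^2 - 4*v - 5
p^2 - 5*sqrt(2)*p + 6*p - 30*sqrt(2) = (p + 6)*(p - 5*sqrt(2))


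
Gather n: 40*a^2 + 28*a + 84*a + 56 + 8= 40*a^2 + 112*a + 64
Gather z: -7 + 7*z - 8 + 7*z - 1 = 14*z - 16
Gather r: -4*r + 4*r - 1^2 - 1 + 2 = 0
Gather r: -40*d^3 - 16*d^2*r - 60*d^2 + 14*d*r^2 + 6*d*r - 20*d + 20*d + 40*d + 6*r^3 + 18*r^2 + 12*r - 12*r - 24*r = -40*d^3 - 60*d^2 + 40*d + 6*r^3 + r^2*(14*d + 18) + r*(-16*d^2 + 6*d - 24)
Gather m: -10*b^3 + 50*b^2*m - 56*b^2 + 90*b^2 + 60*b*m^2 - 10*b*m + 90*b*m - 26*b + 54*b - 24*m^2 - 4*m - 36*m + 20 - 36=-10*b^3 + 34*b^2 + 28*b + m^2*(60*b - 24) + m*(50*b^2 + 80*b - 40) - 16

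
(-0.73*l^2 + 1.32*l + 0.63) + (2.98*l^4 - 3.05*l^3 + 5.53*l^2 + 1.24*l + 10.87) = 2.98*l^4 - 3.05*l^3 + 4.8*l^2 + 2.56*l + 11.5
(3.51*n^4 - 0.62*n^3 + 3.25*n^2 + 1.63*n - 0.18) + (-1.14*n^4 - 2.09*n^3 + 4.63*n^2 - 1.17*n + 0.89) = 2.37*n^4 - 2.71*n^3 + 7.88*n^2 + 0.46*n + 0.71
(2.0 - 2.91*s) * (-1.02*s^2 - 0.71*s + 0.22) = 2.9682*s^3 + 0.0261*s^2 - 2.0602*s + 0.44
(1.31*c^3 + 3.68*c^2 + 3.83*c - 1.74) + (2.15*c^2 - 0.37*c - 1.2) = 1.31*c^3 + 5.83*c^2 + 3.46*c - 2.94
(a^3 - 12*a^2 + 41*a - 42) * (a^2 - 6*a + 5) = a^5 - 18*a^4 + 118*a^3 - 348*a^2 + 457*a - 210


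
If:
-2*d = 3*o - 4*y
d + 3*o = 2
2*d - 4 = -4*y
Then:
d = 2/3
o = 4/9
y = 2/3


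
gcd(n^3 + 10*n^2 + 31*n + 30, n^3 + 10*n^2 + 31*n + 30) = n^3 + 10*n^2 + 31*n + 30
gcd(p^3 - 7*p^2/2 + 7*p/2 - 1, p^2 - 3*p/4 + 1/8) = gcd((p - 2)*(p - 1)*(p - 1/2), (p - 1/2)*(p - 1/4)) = p - 1/2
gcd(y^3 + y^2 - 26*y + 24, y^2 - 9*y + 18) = 1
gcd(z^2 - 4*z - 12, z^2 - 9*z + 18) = z - 6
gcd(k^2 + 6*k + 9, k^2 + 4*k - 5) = 1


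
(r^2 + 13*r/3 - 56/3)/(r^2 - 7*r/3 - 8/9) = 3*(r + 7)/(3*r + 1)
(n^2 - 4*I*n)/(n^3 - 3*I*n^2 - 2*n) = (-n + 4*I)/(-n^2 + 3*I*n + 2)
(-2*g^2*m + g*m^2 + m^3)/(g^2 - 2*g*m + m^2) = m*(-2*g - m)/(g - m)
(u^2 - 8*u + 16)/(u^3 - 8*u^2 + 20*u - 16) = (u - 4)/(u^2 - 4*u + 4)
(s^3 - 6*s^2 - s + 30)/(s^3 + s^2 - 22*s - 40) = (s - 3)/(s + 4)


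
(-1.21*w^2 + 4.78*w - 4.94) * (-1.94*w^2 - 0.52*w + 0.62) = 2.3474*w^4 - 8.644*w^3 + 6.3478*w^2 + 5.5324*w - 3.0628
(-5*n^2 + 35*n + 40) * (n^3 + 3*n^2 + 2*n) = -5*n^5 + 20*n^4 + 135*n^3 + 190*n^2 + 80*n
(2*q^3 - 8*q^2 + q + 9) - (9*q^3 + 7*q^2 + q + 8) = -7*q^3 - 15*q^2 + 1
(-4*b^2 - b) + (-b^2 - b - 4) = -5*b^2 - 2*b - 4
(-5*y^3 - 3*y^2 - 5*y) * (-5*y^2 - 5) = 25*y^5 + 15*y^4 + 50*y^3 + 15*y^2 + 25*y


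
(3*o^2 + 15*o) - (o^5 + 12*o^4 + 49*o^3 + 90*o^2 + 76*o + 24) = -o^5 - 12*o^4 - 49*o^3 - 87*o^2 - 61*o - 24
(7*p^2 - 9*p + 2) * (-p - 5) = -7*p^3 - 26*p^2 + 43*p - 10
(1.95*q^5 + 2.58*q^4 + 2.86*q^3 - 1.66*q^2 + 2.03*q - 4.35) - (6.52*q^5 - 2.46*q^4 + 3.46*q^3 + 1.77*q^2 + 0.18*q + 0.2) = -4.57*q^5 + 5.04*q^4 - 0.6*q^3 - 3.43*q^2 + 1.85*q - 4.55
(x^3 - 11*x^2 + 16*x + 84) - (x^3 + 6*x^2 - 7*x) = -17*x^2 + 23*x + 84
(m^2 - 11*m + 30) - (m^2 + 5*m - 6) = 36 - 16*m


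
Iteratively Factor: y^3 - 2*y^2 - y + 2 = (y - 2)*(y^2 - 1) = (y - 2)*(y + 1)*(y - 1)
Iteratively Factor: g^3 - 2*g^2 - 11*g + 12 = (g - 1)*(g^2 - g - 12) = (g - 1)*(g + 3)*(g - 4)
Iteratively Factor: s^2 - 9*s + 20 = (s - 4)*(s - 5)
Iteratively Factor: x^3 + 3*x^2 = (x + 3)*(x^2) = x*(x + 3)*(x)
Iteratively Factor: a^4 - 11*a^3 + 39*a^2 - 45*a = (a - 3)*(a^3 - 8*a^2 + 15*a) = (a - 3)^2*(a^2 - 5*a) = a*(a - 3)^2*(a - 5)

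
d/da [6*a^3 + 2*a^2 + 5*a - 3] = 18*a^2 + 4*a + 5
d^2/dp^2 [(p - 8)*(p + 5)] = 2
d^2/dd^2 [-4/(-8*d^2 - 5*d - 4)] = 8*(-64*d^2 - 40*d + (16*d + 5)^2 - 32)/(8*d^2 + 5*d + 4)^3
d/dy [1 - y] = -1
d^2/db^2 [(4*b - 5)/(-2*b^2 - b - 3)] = 2*(-(4*b - 5)*(4*b + 1)^2 + 6*(4*b - 1)*(2*b^2 + b + 3))/(2*b^2 + b + 3)^3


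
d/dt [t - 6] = 1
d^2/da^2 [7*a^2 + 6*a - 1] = 14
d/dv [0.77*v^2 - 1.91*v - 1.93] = 1.54*v - 1.91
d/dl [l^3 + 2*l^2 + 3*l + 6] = 3*l^2 + 4*l + 3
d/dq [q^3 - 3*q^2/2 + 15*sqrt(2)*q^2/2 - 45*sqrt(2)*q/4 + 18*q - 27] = 3*q^2 - 3*q + 15*sqrt(2)*q - 45*sqrt(2)/4 + 18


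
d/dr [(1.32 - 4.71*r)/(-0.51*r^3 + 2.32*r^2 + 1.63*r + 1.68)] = (-4.8042*r^3 + 12.9468*r^2 - 6.1248*r - 10.0644)/(0.2601*r^6 - 2.3664*r^5 + 3.7198*r^4 + 5.8496*r^3 + 10.4521*r^2 + 5.4768*r + 2.8224)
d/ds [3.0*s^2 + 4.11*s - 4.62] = 6.0*s + 4.11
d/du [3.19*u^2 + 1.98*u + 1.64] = 6.38*u + 1.98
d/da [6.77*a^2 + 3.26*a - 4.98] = 13.54*a + 3.26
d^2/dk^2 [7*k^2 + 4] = 14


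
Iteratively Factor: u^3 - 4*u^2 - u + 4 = (u - 4)*(u^2 - 1) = (u - 4)*(u - 1)*(u + 1)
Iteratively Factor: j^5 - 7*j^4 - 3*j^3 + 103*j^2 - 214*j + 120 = (j - 1)*(j^4 - 6*j^3 - 9*j^2 + 94*j - 120) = (j - 3)*(j - 1)*(j^3 - 3*j^2 - 18*j + 40) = (j - 5)*(j - 3)*(j - 1)*(j^2 + 2*j - 8) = (j - 5)*(j - 3)*(j - 2)*(j - 1)*(j + 4)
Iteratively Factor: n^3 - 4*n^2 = (n)*(n^2 - 4*n) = n*(n - 4)*(n)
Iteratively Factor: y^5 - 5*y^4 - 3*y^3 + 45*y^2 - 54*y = (y)*(y^4 - 5*y^3 - 3*y^2 + 45*y - 54) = y*(y - 3)*(y^3 - 2*y^2 - 9*y + 18) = y*(y - 3)*(y - 2)*(y^2 - 9) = y*(y - 3)^2*(y - 2)*(y + 3)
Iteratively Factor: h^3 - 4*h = (h)*(h^2 - 4) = h*(h - 2)*(h + 2)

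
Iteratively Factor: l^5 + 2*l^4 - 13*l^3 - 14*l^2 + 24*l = (l - 3)*(l^4 + 5*l^3 + 2*l^2 - 8*l) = (l - 3)*(l - 1)*(l^3 + 6*l^2 + 8*l) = l*(l - 3)*(l - 1)*(l^2 + 6*l + 8) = l*(l - 3)*(l - 1)*(l + 2)*(l + 4)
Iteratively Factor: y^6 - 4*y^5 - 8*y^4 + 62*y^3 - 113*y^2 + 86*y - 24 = (y - 2)*(y^5 - 2*y^4 - 12*y^3 + 38*y^2 - 37*y + 12) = (y - 2)*(y - 1)*(y^4 - y^3 - 13*y^2 + 25*y - 12) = (y - 2)*(y - 1)^2*(y^3 - 13*y + 12) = (y - 2)*(y - 1)^3*(y^2 + y - 12) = (y - 2)*(y - 1)^3*(y + 4)*(y - 3)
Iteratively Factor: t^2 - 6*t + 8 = (t - 2)*(t - 4)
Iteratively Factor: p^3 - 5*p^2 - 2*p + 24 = (p - 4)*(p^2 - p - 6) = (p - 4)*(p - 3)*(p + 2)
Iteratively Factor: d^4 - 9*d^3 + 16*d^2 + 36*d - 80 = (d - 4)*(d^3 - 5*d^2 - 4*d + 20) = (d - 5)*(d - 4)*(d^2 - 4) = (d - 5)*(d - 4)*(d - 2)*(d + 2)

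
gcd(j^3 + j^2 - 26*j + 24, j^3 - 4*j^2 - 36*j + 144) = j^2 + 2*j - 24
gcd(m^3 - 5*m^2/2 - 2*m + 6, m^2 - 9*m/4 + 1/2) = m - 2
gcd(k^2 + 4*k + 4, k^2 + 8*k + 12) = k + 2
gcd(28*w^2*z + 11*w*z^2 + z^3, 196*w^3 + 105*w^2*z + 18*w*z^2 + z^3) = 28*w^2 + 11*w*z + z^2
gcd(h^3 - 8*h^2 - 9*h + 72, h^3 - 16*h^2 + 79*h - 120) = h^2 - 11*h + 24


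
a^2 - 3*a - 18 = (a - 6)*(a + 3)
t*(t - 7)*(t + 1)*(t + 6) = t^4 - 43*t^2 - 42*t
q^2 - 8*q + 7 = (q - 7)*(q - 1)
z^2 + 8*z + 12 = (z + 2)*(z + 6)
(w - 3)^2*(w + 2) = w^3 - 4*w^2 - 3*w + 18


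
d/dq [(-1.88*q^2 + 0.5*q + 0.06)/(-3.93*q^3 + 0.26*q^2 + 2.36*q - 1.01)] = (-7.3884*q^4 + 3.93*q^3 - 3.8594*q^2 + 3.7664*q - 0.6466)/(15.4449*q^6 - 2.0436*q^5 - 18.482*q^4 + 9.1658*q^3 + 5.0444*q^2 - 4.7672*q + 1.0201)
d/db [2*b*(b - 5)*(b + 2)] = 6*b^2 - 12*b - 20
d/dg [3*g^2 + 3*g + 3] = 6*g + 3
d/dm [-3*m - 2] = -3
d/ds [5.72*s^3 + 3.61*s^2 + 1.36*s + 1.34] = 17.16*s^2 + 7.22*s + 1.36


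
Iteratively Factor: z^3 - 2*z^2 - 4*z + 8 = (z - 2)*(z^2 - 4) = (z - 2)^2*(z + 2)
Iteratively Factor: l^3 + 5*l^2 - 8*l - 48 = (l + 4)*(l^2 + l - 12) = (l - 3)*(l + 4)*(l + 4)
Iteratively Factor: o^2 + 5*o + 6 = (o + 3)*(o + 2)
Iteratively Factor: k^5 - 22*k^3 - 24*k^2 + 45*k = (k + 3)*(k^4 - 3*k^3 - 13*k^2 + 15*k) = (k + 3)^2*(k^3 - 6*k^2 + 5*k) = k*(k + 3)^2*(k^2 - 6*k + 5) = k*(k - 1)*(k + 3)^2*(k - 5)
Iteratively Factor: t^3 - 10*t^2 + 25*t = (t)*(t^2 - 10*t + 25) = t*(t - 5)*(t - 5)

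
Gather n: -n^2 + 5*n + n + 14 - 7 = -n^2 + 6*n + 7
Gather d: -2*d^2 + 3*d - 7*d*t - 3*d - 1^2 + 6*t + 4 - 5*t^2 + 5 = -2*d^2 - 7*d*t - 5*t^2 + 6*t + 8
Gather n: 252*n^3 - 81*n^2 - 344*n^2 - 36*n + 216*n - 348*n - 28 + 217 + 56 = 252*n^3 - 425*n^2 - 168*n + 245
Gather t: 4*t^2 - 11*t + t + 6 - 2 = 4*t^2 - 10*t + 4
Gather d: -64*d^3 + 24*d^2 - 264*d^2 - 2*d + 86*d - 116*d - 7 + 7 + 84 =-64*d^3 - 240*d^2 - 32*d + 84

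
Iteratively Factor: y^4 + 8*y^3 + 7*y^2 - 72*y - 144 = (y - 3)*(y^3 + 11*y^2 + 40*y + 48) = (y - 3)*(y + 4)*(y^2 + 7*y + 12) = (y - 3)*(y + 4)^2*(y + 3)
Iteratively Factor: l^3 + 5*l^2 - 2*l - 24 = (l + 4)*(l^2 + l - 6) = (l - 2)*(l + 4)*(l + 3)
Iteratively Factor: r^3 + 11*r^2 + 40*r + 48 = (r + 4)*(r^2 + 7*r + 12) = (r + 3)*(r + 4)*(r + 4)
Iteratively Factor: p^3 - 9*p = (p + 3)*(p^2 - 3*p) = p*(p + 3)*(p - 3)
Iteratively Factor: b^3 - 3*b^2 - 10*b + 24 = (b - 4)*(b^2 + b - 6) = (b - 4)*(b - 2)*(b + 3)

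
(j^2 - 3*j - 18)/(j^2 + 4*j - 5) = (j^2 - 3*j - 18)/(j^2 + 4*j - 5)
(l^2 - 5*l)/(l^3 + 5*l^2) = (l - 5)/(l*(l + 5))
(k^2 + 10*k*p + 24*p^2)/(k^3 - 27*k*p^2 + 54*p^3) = (k + 4*p)/(k^2 - 6*k*p + 9*p^2)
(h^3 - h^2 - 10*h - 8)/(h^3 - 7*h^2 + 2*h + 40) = (h + 1)/(h - 5)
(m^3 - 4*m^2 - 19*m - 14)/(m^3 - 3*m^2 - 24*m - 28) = (m + 1)/(m + 2)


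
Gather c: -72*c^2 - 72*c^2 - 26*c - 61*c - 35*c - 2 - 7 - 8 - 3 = -144*c^2 - 122*c - 20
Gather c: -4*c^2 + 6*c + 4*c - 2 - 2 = -4*c^2 + 10*c - 4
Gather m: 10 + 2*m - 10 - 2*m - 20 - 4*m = -4*m - 20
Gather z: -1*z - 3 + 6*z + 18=5*z + 15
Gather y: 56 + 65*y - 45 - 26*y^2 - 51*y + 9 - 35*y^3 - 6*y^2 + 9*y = -35*y^3 - 32*y^2 + 23*y + 20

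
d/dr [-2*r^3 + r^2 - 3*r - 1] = -6*r^2 + 2*r - 3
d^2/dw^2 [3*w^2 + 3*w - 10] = 6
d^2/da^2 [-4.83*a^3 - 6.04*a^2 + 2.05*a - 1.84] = -28.98*a - 12.08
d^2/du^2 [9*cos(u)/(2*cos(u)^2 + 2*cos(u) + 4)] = 9*(2*(2*cos(u) + 1)^2*sin(u)^2*cos(u) - (cos(u)^2 + cos(u) + 2)^2*cos(u) + (cos(u)^2 + cos(u) + 2)*(3*cos(2*u) + 4*cos(3*u) - 1)/2)/(2*(cos(u)^2 + cos(u) + 2)^3)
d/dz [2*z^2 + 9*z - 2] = 4*z + 9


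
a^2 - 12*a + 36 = (a - 6)^2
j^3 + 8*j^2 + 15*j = j*(j + 3)*(j + 5)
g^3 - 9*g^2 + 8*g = g*(g - 8)*(g - 1)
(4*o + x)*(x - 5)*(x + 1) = 4*o*x^2 - 16*o*x - 20*o + x^3 - 4*x^2 - 5*x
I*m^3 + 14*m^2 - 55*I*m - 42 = (m - 7*I)*(m - 6*I)*(I*m + 1)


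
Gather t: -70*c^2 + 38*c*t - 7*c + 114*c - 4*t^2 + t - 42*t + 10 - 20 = -70*c^2 + 107*c - 4*t^2 + t*(38*c - 41) - 10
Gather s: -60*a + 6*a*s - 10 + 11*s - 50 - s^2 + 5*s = -60*a - s^2 + s*(6*a + 16) - 60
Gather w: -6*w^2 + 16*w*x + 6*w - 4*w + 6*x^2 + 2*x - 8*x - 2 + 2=-6*w^2 + w*(16*x + 2) + 6*x^2 - 6*x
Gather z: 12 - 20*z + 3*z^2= 3*z^2 - 20*z + 12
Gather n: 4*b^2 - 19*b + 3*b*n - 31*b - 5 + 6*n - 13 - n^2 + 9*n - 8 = 4*b^2 - 50*b - n^2 + n*(3*b + 15) - 26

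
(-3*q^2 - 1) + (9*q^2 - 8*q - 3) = 6*q^2 - 8*q - 4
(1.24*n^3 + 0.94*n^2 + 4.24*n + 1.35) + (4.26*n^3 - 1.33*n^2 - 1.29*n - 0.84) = 5.5*n^3 - 0.39*n^2 + 2.95*n + 0.51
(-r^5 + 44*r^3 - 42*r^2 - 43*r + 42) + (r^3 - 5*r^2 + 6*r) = -r^5 + 45*r^3 - 47*r^2 - 37*r + 42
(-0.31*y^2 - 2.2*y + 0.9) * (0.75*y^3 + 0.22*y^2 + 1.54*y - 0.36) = -0.2325*y^5 - 1.7182*y^4 - 0.2864*y^3 - 3.0784*y^2 + 2.178*y - 0.324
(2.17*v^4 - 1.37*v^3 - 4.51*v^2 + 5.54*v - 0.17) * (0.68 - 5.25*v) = -11.3925*v^5 + 8.6681*v^4 + 22.7459*v^3 - 32.1518*v^2 + 4.6597*v - 0.1156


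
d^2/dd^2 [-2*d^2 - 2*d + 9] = -4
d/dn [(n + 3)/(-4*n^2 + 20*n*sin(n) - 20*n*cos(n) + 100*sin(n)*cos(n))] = (-n^2 + 5*n*sin(n) - 5*n*cos(n) - (n + 3)*(5*sqrt(2)*n*sin(n + pi/4) - 2*n + 25*cos(2*n) - 5*sqrt(2)*cos(n + pi/4)) + 25*sin(2*n)/2)/(4*(n - 5*sin(n))^2*(n + 5*cos(n))^2)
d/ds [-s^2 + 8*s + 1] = 8 - 2*s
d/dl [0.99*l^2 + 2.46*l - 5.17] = 1.98*l + 2.46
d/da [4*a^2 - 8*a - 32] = 8*a - 8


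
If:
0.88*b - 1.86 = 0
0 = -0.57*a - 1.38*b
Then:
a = -5.12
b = 2.11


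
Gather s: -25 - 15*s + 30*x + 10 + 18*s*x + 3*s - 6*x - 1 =s*(18*x - 12) + 24*x - 16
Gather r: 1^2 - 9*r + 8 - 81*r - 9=-90*r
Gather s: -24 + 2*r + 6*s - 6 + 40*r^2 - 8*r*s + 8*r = 40*r^2 + 10*r + s*(6 - 8*r) - 30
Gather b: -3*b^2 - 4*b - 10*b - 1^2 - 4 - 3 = -3*b^2 - 14*b - 8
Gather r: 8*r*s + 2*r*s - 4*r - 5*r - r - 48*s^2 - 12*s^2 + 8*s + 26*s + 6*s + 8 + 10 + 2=r*(10*s - 10) - 60*s^2 + 40*s + 20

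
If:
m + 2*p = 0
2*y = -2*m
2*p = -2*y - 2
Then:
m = 2/3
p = -1/3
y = -2/3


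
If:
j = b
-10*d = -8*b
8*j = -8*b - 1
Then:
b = -1/16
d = -1/20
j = -1/16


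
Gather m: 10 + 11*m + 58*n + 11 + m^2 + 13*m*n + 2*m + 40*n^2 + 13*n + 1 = m^2 + m*(13*n + 13) + 40*n^2 + 71*n + 22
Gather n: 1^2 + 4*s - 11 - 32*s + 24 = 14 - 28*s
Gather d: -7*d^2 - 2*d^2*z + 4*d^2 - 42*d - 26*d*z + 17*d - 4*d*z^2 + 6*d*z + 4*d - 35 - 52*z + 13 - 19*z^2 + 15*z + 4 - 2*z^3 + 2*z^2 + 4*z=d^2*(-2*z - 3) + d*(-4*z^2 - 20*z - 21) - 2*z^3 - 17*z^2 - 33*z - 18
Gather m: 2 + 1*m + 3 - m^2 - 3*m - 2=-m^2 - 2*m + 3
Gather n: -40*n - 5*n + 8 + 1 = 9 - 45*n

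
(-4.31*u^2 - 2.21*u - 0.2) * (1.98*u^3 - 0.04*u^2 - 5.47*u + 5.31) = -8.5338*u^5 - 4.2034*u^4 + 23.2681*u^3 - 10.7894*u^2 - 10.6411*u - 1.062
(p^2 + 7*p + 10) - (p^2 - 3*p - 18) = 10*p + 28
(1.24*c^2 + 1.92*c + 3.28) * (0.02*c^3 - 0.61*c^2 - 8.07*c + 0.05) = 0.0248*c^5 - 0.718*c^4 - 11.1124*c^3 - 17.4332*c^2 - 26.3736*c + 0.164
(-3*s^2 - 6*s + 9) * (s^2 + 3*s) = -3*s^4 - 15*s^3 - 9*s^2 + 27*s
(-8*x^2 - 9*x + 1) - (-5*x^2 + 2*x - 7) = -3*x^2 - 11*x + 8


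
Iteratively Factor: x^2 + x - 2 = (x + 2)*(x - 1)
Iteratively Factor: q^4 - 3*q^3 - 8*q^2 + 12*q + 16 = (q - 4)*(q^3 + q^2 - 4*q - 4) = (q - 4)*(q - 2)*(q^2 + 3*q + 2) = (q - 4)*(q - 2)*(q + 1)*(q + 2)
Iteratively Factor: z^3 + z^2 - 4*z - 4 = (z + 2)*(z^2 - z - 2) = (z + 1)*(z + 2)*(z - 2)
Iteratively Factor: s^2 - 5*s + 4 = (s - 1)*(s - 4)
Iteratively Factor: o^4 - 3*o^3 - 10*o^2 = (o)*(o^3 - 3*o^2 - 10*o) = o*(o - 5)*(o^2 + 2*o) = o^2*(o - 5)*(o + 2)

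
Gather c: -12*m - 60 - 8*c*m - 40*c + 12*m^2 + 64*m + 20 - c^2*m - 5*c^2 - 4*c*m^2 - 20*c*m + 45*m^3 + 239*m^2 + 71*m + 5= c^2*(-m - 5) + c*(-4*m^2 - 28*m - 40) + 45*m^3 + 251*m^2 + 123*m - 35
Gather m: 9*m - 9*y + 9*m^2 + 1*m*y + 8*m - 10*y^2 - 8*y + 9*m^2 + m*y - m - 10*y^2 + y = 18*m^2 + m*(2*y + 16) - 20*y^2 - 16*y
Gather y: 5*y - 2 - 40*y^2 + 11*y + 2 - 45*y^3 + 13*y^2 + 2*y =-45*y^3 - 27*y^2 + 18*y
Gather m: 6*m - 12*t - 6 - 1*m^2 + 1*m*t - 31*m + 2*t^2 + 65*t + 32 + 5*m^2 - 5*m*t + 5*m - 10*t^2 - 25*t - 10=4*m^2 + m*(-4*t - 20) - 8*t^2 + 28*t + 16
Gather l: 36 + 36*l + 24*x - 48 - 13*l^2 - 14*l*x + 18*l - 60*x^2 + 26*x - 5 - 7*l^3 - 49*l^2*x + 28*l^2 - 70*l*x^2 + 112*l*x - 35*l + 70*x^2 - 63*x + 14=-7*l^3 + l^2*(15 - 49*x) + l*(-70*x^2 + 98*x + 19) + 10*x^2 - 13*x - 3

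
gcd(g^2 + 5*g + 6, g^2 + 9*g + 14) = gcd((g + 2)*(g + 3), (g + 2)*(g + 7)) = g + 2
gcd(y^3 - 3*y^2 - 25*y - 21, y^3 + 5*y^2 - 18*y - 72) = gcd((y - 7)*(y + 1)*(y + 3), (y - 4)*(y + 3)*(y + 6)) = y + 3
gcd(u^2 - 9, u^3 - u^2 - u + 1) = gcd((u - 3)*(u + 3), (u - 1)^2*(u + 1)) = 1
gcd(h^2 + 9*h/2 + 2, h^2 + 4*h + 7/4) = h + 1/2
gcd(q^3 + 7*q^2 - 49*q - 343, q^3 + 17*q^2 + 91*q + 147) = q^2 + 14*q + 49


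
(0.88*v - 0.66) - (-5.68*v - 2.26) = 6.56*v + 1.6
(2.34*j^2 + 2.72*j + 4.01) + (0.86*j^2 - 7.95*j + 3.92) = 3.2*j^2 - 5.23*j + 7.93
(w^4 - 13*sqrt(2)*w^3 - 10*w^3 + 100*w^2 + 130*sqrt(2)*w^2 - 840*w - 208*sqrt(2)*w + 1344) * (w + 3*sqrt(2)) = w^5 - 10*sqrt(2)*w^4 - 10*w^4 + 22*w^3 + 100*sqrt(2)*w^3 - 60*w^2 + 92*sqrt(2)*w^2 - 2520*sqrt(2)*w + 96*w + 4032*sqrt(2)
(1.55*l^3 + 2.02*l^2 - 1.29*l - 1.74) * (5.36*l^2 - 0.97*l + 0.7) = 8.308*l^5 + 9.3237*l^4 - 7.7888*l^3 - 6.6611*l^2 + 0.7848*l - 1.218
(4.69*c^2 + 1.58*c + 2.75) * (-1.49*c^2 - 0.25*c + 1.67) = -6.9881*c^4 - 3.5267*c^3 + 3.3398*c^2 + 1.9511*c + 4.5925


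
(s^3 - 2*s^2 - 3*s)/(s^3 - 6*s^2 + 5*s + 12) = s/(s - 4)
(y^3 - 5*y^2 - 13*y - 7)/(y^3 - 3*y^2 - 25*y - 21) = (y + 1)/(y + 3)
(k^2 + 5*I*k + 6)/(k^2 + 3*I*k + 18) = (k - I)/(k - 3*I)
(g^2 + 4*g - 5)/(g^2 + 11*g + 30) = (g - 1)/(g + 6)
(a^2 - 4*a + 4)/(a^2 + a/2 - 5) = 2*(a - 2)/(2*a + 5)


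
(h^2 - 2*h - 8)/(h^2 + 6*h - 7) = (h^2 - 2*h - 8)/(h^2 + 6*h - 7)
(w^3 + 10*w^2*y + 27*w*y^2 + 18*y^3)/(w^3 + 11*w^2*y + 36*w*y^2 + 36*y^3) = (w + y)/(w + 2*y)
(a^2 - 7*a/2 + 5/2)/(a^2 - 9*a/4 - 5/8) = 4*(a - 1)/(4*a + 1)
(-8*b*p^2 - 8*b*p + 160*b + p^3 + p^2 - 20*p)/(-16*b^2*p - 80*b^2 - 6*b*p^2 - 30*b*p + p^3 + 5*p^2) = (p - 4)/(2*b + p)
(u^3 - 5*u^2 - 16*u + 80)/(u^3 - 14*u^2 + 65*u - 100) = (u + 4)/(u - 5)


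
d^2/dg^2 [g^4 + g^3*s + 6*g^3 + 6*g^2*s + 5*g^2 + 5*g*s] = 12*g^2 + 6*g*s + 36*g + 12*s + 10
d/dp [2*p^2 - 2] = 4*p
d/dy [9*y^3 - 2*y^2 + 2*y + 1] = 27*y^2 - 4*y + 2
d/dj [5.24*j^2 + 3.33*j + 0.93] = 10.48*j + 3.33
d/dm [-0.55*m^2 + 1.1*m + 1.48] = 1.1 - 1.1*m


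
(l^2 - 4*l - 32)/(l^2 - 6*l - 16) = (l + 4)/(l + 2)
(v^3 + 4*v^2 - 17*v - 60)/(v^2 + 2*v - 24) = (v^2 + 8*v + 15)/(v + 6)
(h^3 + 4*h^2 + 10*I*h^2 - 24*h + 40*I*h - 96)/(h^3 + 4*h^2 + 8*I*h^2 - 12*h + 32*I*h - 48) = (h + 4*I)/(h + 2*I)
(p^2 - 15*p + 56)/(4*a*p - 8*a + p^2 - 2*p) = (p^2 - 15*p + 56)/(4*a*p - 8*a + p^2 - 2*p)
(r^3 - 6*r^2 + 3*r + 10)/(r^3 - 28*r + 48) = (r^2 - 4*r - 5)/(r^2 + 2*r - 24)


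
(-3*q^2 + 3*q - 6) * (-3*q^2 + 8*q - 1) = 9*q^4 - 33*q^3 + 45*q^2 - 51*q + 6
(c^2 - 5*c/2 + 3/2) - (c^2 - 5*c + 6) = 5*c/2 - 9/2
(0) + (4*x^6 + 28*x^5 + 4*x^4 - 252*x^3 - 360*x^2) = 4*x^6 + 28*x^5 + 4*x^4 - 252*x^3 - 360*x^2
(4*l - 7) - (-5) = 4*l - 2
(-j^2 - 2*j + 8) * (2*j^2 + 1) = -2*j^4 - 4*j^3 + 15*j^2 - 2*j + 8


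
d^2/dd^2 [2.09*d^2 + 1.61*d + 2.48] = 4.18000000000000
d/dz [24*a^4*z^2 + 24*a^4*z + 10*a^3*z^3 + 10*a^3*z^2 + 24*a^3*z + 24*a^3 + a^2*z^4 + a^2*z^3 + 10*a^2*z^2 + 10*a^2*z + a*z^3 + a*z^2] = a*(48*a^3*z + 24*a^3 + 30*a^2*z^2 + 20*a^2*z + 24*a^2 + 4*a*z^3 + 3*a*z^2 + 20*a*z + 10*a + 3*z^2 + 2*z)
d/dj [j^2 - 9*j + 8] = 2*j - 9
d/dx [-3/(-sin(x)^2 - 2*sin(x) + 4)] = -6*(sin(x) + 1)*cos(x)/(sin(x)^2 + 2*sin(x) - 4)^2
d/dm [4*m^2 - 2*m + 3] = 8*m - 2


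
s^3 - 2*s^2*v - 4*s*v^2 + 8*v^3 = (s - 2*v)^2*(s + 2*v)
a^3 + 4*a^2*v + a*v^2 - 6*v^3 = (a - v)*(a + 2*v)*(a + 3*v)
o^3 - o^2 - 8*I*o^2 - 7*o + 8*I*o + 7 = (o - 1)*(o - 7*I)*(o - I)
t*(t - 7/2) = t^2 - 7*t/2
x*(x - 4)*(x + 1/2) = x^3 - 7*x^2/2 - 2*x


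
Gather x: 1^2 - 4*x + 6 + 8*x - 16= 4*x - 9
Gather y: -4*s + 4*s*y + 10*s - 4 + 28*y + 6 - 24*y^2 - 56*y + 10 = 6*s - 24*y^2 + y*(4*s - 28) + 12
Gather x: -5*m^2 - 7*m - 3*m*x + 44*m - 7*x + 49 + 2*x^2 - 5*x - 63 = -5*m^2 + 37*m + 2*x^2 + x*(-3*m - 12) - 14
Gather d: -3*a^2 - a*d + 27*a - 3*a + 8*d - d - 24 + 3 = -3*a^2 + 24*a + d*(7 - a) - 21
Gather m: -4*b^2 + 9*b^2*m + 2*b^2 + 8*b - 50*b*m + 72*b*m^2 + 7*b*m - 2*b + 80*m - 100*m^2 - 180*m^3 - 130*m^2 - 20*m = -2*b^2 + 6*b - 180*m^3 + m^2*(72*b - 230) + m*(9*b^2 - 43*b + 60)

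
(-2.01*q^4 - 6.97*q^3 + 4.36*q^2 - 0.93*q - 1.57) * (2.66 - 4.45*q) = 8.9445*q^5 + 25.6699*q^4 - 37.9422*q^3 + 15.7361*q^2 + 4.5127*q - 4.1762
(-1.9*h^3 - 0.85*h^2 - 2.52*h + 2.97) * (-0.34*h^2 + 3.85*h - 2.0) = 0.646*h^5 - 7.026*h^4 + 1.3843*h^3 - 9.0118*h^2 + 16.4745*h - 5.94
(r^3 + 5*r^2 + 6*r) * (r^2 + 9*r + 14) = r^5 + 14*r^4 + 65*r^3 + 124*r^2 + 84*r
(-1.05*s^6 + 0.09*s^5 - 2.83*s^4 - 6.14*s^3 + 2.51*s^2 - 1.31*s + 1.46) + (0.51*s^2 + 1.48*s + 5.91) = -1.05*s^6 + 0.09*s^5 - 2.83*s^4 - 6.14*s^3 + 3.02*s^2 + 0.17*s + 7.37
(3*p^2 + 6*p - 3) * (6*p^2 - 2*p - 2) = 18*p^4 + 30*p^3 - 36*p^2 - 6*p + 6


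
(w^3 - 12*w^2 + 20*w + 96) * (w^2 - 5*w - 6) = w^5 - 17*w^4 + 74*w^3 + 68*w^2 - 600*w - 576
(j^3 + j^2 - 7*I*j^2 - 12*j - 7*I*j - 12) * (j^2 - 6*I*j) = j^5 + j^4 - 13*I*j^4 - 54*j^3 - 13*I*j^3 - 54*j^2 + 72*I*j^2 + 72*I*j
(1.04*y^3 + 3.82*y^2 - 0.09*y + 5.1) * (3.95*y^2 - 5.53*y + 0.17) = 4.108*y^5 + 9.3378*y^4 - 21.3033*y^3 + 21.2921*y^2 - 28.2183*y + 0.867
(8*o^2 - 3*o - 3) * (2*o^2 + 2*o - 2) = 16*o^4 + 10*o^3 - 28*o^2 + 6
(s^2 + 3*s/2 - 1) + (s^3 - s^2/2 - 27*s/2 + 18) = s^3 + s^2/2 - 12*s + 17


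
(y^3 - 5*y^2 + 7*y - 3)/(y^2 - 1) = (y^2 - 4*y + 3)/(y + 1)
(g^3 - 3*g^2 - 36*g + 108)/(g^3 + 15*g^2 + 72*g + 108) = (g^2 - 9*g + 18)/(g^2 + 9*g + 18)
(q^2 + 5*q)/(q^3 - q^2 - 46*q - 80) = q/(q^2 - 6*q - 16)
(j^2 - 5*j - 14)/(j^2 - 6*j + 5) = (j^2 - 5*j - 14)/(j^2 - 6*j + 5)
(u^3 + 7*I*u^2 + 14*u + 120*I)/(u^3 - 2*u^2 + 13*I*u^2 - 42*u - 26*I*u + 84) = (u^2 + I*u + 20)/(u^2 + u*(-2 + 7*I) - 14*I)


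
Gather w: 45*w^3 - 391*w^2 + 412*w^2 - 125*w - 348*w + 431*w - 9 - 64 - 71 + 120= 45*w^3 + 21*w^2 - 42*w - 24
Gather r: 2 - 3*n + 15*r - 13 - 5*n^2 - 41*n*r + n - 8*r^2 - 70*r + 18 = -5*n^2 - 2*n - 8*r^2 + r*(-41*n - 55) + 7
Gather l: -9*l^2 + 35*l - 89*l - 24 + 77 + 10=-9*l^2 - 54*l + 63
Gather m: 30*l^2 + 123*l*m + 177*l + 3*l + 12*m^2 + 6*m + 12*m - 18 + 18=30*l^2 + 180*l + 12*m^2 + m*(123*l + 18)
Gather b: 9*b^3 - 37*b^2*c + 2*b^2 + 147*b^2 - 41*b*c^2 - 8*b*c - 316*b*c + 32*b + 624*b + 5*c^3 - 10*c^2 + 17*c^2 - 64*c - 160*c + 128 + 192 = 9*b^3 + b^2*(149 - 37*c) + b*(-41*c^2 - 324*c + 656) + 5*c^3 + 7*c^2 - 224*c + 320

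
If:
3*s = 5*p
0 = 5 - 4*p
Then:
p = 5/4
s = 25/12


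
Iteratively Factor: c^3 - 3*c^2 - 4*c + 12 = (c - 3)*(c^2 - 4) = (c - 3)*(c + 2)*(c - 2)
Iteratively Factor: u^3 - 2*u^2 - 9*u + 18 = (u - 2)*(u^2 - 9) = (u - 2)*(u + 3)*(u - 3)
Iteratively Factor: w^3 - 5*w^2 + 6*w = (w - 3)*(w^2 - 2*w) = (w - 3)*(w - 2)*(w)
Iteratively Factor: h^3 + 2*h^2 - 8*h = (h)*(h^2 + 2*h - 8) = h*(h + 4)*(h - 2)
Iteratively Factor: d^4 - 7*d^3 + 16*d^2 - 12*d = (d - 2)*(d^3 - 5*d^2 + 6*d) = (d - 3)*(d - 2)*(d^2 - 2*d) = d*(d - 3)*(d - 2)*(d - 2)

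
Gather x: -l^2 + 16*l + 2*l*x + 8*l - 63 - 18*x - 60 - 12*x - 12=-l^2 + 24*l + x*(2*l - 30) - 135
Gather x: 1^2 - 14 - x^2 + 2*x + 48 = -x^2 + 2*x + 35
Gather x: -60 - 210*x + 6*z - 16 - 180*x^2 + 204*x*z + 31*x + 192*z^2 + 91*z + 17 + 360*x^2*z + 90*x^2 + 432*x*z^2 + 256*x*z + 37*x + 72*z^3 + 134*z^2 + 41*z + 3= x^2*(360*z - 90) + x*(432*z^2 + 460*z - 142) + 72*z^3 + 326*z^2 + 138*z - 56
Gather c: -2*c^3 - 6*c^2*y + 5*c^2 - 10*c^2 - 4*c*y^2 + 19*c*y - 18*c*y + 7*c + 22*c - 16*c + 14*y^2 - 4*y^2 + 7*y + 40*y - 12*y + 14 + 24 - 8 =-2*c^3 + c^2*(-6*y - 5) + c*(-4*y^2 + y + 13) + 10*y^2 + 35*y + 30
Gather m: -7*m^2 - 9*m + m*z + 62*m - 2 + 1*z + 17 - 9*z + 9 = -7*m^2 + m*(z + 53) - 8*z + 24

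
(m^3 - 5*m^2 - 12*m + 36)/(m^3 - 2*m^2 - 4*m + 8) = (m^2 - 3*m - 18)/(m^2 - 4)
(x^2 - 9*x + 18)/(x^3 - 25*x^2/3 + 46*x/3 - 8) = 3*(x - 3)/(3*x^2 - 7*x + 4)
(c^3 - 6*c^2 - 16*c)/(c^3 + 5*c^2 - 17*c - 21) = c*(c^2 - 6*c - 16)/(c^3 + 5*c^2 - 17*c - 21)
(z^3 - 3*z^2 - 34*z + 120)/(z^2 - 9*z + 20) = z + 6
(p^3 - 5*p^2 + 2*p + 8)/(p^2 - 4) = (p^2 - 3*p - 4)/(p + 2)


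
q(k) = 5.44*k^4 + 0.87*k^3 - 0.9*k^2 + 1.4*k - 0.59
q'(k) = 21.76*k^3 + 2.61*k^2 - 1.8*k + 1.4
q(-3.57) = 826.99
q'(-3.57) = -948.97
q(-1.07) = 2.95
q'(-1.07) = -20.34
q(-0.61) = -1.22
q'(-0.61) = -1.47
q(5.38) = 4673.88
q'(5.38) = 3455.75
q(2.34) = 172.01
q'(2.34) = 290.29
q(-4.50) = 2126.35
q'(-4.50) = -1920.53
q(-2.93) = 366.63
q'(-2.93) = -518.27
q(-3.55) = 808.17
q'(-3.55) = -932.84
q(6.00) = 7213.57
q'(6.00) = 4784.72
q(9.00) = 36265.18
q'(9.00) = 16059.65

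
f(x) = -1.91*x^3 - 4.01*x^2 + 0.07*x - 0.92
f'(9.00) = -536.24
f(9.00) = -1717.49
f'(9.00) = -536.24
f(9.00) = -1717.49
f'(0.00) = 0.07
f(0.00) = -0.92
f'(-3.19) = -32.66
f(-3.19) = 20.05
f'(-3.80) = -52.20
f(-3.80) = 45.72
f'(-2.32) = -12.16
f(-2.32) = 1.18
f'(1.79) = -32.65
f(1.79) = -24.60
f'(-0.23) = 1.61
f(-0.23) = -1.12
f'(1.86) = -34.67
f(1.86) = -26.95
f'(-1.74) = -3.32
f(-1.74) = -3.12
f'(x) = -5.73*x^2 - 8.02*x + 0.07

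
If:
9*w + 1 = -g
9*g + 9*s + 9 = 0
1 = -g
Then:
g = -1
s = 0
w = 0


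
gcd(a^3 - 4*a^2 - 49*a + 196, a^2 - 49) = a^2 - 49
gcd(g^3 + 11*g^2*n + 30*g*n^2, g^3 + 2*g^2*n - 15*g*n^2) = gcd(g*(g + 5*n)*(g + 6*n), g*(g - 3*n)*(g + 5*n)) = g^2 + 5*g*n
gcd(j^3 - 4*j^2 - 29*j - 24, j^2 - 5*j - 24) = j^2 - 5*j - 24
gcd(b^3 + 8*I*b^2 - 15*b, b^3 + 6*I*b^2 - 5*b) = b^2 + 5*I*b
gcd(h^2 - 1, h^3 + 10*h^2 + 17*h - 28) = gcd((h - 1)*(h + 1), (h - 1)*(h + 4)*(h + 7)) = h - 1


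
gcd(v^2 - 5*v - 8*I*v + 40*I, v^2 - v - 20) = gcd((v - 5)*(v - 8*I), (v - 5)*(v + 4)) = v - 5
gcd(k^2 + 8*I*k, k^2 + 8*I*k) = k^2 + 8*I*k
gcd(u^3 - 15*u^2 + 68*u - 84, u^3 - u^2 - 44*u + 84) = u^2 - 8*u + 12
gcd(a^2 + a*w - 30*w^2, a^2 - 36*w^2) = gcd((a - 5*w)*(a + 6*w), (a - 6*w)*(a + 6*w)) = a + 6*w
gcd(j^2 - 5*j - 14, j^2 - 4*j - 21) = j - 7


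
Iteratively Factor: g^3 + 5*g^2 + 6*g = (g + 2)*(g^2 + 3*g) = (g + 2)*(g + 3)*(g)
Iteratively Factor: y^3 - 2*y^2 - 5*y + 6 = (y - 3)*(y^2 + y - 2) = (y - 3)*(y - 1)*(y + 2)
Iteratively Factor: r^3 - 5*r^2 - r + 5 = (r - 1)*(r^2 - 4*r - 5) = (r - 1)*(r + 1)*(r - 5)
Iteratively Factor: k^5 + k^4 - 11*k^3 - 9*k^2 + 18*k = (k - 3)*(k^4 + 4*k^3 + k^2 - 6*k) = (k - 3)*(k - 1)*(k^3 + 5*k^2 + 6*k) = k*(k - 3)*(k - 1)*(k^2 + 5*k + 6) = k*(k - 3)*(k - 1)*(k + 2)*(k + 3)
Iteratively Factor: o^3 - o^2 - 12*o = (o)*(o^2 - o - 12) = o*(o + 3)*(o - 4)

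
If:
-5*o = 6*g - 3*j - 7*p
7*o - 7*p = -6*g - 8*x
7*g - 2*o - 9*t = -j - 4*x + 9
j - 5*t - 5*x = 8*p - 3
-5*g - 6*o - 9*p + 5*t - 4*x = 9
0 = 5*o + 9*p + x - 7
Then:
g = 694973/12621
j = 1095148/12621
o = -2718/601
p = 28524/4207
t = 486098/12621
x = -132137/4207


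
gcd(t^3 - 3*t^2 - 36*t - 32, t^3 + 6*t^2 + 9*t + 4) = t^2 + 5*t + 4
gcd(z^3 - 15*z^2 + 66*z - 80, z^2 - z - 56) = z - 8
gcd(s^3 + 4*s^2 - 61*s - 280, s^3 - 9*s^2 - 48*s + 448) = s^2 - s - 56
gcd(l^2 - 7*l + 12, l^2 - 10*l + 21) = l - 3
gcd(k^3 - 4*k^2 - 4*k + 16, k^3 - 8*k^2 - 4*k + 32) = k^2 - 4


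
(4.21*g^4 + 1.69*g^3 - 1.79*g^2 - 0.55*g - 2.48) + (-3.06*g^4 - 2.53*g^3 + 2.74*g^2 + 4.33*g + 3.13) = 1.15*g^4 - 0.84*g^3 + 0.95*g^2 + 3.78*g + 0.65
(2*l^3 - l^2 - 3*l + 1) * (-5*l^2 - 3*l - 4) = -10*l^5 - l^4 + 10*l^3 + 8*l^2 + 9*l - 4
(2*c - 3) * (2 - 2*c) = -4*c^2 + 10*c - 6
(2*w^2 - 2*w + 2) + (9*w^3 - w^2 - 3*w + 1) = 9*w^3 + w^2 - 5*w + 3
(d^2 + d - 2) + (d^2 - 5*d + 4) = 2*d^2 - 4*d + 2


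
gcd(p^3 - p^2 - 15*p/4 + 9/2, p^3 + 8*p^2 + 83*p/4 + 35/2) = p + 2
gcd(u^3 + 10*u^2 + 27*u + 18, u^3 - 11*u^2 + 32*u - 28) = 1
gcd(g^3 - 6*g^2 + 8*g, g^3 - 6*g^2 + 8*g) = g^3 - 6*g^2 + 8*g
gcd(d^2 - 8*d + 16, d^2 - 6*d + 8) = d - 4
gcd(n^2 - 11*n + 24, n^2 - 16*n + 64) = n - 8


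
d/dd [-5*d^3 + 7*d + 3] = 7 - 15*d^2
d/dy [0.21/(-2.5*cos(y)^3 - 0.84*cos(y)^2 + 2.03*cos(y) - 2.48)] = (-1.575*cos(y)^2 - 0.3528*cos(y) + 0.4263)*sin(y)/(2.5*cos(y)^3 + 0.84*cos(y)^2 - 2.03*cos(y) + 2.48)^2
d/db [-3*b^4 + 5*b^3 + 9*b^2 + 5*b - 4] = -12*b^3 + 15*b^2 + 18*b + 5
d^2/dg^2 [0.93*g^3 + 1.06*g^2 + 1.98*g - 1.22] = 5.58*g + 2.12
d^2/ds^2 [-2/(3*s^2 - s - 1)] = 4*(-9*s^2 + 3*s + (6*s - 1)^2 + 3)/(-3*s^2 + s + 1)^3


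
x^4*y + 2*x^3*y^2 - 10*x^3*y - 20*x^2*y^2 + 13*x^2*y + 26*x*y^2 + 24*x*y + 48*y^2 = (x - 8)*(x - 3)*(x + 2*y)*(x*y + y)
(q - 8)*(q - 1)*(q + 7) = q^3 - 2*q^2 - 55*q + 56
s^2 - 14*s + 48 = (s - 8)*(s - 6)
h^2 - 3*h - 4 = (h - 4)*(h + 1)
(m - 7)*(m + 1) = m^2 - 6*m - 7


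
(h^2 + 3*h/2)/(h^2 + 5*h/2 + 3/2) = h/(h + 1)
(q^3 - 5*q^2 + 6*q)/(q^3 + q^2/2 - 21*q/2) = 2*(q - 2)/(2*q + 7)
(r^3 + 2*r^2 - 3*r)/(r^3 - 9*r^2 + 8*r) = (r + 3)/(r - 8)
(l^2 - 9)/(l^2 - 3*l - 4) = (9 - l^2)/(-l^2 + 3*l + 4)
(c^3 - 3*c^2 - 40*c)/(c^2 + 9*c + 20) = c*(c - 8)/(c + 4)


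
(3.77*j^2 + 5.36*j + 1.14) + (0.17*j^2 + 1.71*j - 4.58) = 3.94*j^2 + 7.07*j - 3.44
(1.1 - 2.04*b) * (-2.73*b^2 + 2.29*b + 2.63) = 5.5692*b^3 - 7.6746*b^2 - 2.8462*b + 2.893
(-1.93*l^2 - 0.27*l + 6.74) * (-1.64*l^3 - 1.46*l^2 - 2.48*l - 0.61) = 3.1652*l^5 + 3.2606*l^4 - 5.873*l^3 - 7.9935*l^2 - 16.5505*l - 4.1114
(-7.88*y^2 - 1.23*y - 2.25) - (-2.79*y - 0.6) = -7.88*y^2 + 1.56*y - 1.65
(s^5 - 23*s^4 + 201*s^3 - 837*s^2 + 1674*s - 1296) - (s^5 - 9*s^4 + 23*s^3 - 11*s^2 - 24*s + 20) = -14*s^4 + 178*s^3 - 826*s^2 + 1698*s - 1316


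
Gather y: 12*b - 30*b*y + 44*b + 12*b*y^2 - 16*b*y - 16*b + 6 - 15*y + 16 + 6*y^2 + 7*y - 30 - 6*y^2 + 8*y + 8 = 12*b*y^2 - 46*b*y + 40*b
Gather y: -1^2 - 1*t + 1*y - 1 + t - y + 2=0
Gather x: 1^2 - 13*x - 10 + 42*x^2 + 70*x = 42*x^2 + 57*x - 9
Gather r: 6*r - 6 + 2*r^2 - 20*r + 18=2*r^2 - 14*r + 12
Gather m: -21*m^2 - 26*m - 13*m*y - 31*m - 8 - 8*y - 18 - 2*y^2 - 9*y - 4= -21*m^2 + m*(-13*y - 57) - 2*y^2 - 17*y - 30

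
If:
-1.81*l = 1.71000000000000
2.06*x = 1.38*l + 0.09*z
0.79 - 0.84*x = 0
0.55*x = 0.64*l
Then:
No Solution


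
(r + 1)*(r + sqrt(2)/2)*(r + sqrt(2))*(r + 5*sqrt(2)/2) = r^4 + r^3 + 4*sqrt(2)*r^3 + 4*sqrt(2)*r^2 + 17*r^2/2 + 5*sqrt(2)*r/2 + 17*r/2 + 5*sqrt(2)/2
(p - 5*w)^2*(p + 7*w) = p^3 - 3*p^2*w - 45*p*w^2 + 175*w^3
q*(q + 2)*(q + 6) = q^3 + 8*q^2 + 12*q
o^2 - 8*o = o*(o - 8)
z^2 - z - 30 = (z - 6)*(z + 5)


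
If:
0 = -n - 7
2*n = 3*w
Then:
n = -7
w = -14/3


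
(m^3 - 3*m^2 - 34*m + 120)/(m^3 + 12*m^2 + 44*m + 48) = (m^2 - 9*m + 20)/(m^2 + 6*m + 8)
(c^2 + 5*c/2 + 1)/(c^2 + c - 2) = (c + 1/2)/(c - 1)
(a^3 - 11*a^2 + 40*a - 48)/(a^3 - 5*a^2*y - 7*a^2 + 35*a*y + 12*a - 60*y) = (4 - a)/(-a + 5*y)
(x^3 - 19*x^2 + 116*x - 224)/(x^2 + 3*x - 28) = (x^2 - 15*x + 56)/(x + 7)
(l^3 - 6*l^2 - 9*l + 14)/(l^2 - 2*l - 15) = (-l^3 + 6*l^2 + 9*l - 14)/(-l^2 + 2*l + 15)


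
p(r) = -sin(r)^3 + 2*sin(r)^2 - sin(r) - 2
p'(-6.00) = -0.11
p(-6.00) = -2.15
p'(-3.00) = 1.61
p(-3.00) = -1.82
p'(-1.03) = -3.42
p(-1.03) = 0.96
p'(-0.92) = -3.68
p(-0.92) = 0.57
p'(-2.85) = 2.30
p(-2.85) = -1.52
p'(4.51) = 1.57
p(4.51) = 1.84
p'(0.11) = -0.59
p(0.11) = -2.09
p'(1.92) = -0.04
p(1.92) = -2.00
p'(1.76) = -0.01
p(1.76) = -2.00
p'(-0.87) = -3.75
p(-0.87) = 0.38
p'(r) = -3*sin(r)^2*cos(r) + 4*sin(r)*cos(r) - cos(r)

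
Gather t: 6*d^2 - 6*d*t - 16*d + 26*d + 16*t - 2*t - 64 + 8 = 6*d^2 + 10*d + t*(14 - 6*d) - 56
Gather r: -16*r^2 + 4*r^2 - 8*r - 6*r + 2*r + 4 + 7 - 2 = -12*r^2 - 12*r + 9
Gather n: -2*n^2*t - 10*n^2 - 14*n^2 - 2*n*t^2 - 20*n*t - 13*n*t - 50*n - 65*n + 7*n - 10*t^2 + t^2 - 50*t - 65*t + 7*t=n^2*(-2*t - 24) + n*(-2*t^2 - 33*t - 108) - 9*t^2 - 108*t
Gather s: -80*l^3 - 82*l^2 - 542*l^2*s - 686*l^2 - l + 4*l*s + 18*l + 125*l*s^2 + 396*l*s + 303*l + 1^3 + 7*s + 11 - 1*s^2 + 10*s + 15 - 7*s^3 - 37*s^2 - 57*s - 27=-80*l^3 - 768*l^2 + 320*l - 7*s^3 + s^2*(125*l - 38) + s*(-542*l^2 + 400*l - 40)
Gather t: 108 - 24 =84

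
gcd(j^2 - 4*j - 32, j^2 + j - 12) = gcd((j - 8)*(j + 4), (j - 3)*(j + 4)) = j + 4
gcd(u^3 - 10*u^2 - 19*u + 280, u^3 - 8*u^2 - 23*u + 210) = u^2 - 2*u - 35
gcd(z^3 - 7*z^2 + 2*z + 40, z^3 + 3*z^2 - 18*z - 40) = z^2 - 2*z - 8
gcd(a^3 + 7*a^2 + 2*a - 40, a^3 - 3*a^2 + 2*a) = a - 2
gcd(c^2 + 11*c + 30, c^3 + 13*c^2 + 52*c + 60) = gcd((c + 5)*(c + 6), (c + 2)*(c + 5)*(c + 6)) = c^2 + 11*c + 30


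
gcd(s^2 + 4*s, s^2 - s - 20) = s + 4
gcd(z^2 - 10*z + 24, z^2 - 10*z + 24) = z^2 - 10*z + 24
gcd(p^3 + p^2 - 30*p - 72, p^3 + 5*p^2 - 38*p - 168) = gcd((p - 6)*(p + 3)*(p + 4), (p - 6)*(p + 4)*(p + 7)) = p^2 - 2*p - 24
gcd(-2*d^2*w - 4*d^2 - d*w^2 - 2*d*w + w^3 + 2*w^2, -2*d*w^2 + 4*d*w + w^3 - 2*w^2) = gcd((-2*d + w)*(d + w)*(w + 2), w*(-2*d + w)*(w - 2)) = -2*d + w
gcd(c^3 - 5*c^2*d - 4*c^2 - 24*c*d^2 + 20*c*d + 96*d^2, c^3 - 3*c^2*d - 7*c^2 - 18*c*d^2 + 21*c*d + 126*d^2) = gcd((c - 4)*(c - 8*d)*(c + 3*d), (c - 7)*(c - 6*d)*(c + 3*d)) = c + 3*d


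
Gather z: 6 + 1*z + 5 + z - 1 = 2*z + 10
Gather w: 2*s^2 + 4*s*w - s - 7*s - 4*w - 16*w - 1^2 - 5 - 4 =2*s^2 - 8*s + w*(4*s - 20) - 10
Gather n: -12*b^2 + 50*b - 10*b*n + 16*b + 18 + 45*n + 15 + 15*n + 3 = -12*b^2 + 66*b + n*(60 - 10*b) + 36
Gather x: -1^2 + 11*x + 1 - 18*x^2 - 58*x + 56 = -18*x^2 - 47*x + 56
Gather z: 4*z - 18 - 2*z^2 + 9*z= -2*z^2 + 13*z - 18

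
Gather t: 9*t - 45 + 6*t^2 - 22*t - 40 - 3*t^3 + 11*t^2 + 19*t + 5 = -3*t^3 + 17*t^2 + 6*t - 80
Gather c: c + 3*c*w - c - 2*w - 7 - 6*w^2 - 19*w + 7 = 3*c*w - 6*w^2 - 21*w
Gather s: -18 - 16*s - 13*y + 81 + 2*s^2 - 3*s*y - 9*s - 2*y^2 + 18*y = 2*s^2 + s*(-3*y - 25) - 2*y^2 + 5*y + 63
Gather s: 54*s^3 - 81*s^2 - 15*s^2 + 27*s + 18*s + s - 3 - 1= 54*s^3 - 96*s^2 + 46*s - 4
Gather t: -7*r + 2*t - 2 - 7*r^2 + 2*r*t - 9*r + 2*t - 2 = -7*r^2 - 16*r + t*(2*r + 4) - 4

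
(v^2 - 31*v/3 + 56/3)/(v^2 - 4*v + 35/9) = 3*(v - 8)/(3*v - 5)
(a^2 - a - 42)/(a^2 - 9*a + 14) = (a + 6)/(a - 2)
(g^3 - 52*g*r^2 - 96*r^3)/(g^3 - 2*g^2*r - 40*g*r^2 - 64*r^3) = (g + 6*r)/(g + 4*r)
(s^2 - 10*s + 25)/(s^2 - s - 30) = (-s^2 + 10*s - 25)/(-s^2 + s + 30)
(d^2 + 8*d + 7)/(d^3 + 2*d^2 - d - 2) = (d + 7)/(d^2 + d - 2)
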